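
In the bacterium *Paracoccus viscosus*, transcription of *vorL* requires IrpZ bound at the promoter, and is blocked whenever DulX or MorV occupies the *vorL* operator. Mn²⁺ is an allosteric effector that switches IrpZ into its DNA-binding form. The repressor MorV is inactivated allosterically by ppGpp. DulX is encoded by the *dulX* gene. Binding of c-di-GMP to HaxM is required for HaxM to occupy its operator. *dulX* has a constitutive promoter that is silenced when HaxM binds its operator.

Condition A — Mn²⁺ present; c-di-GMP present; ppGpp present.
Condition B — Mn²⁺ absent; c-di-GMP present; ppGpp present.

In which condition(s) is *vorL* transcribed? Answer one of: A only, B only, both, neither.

A only

Condition A:
Mn²⁺ is present, so IrpZ is active.
c-di-GMP is present, so HaxM is active.
With repressor HaxM bound, *dulX* is not transcribed.
So DulX is not produced.
ppGpp is present, so MorV is inactive.
No repressor is bound and IrpZ is active, so *vorL* is transcribed.
→ *vorL* is ON in A.
Condition B:
Mn²⁺ is absent, so IrpZ is inactive.
c-di-GMP is present, so HaxM is active.
With repressor HaxM bound, *dulX* is not transcribed.
So DulX is not produced.
ppGpp is present, so MorV is inactive.
Required activator IrpZ is absent, so *vorL* is not transcribed.
→ *vorL* is OFF in B.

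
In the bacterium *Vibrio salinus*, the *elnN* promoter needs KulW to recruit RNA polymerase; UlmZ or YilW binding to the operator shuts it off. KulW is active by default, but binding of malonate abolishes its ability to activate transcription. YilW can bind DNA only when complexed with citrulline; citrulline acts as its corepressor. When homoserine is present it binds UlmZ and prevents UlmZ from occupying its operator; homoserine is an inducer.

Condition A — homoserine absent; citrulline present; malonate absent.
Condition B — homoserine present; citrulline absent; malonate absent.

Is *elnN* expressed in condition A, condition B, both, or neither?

Condition A:
Homoserine is absent, so UlmZ is active.
Citrulline is present, so YilW is active.
Malonate is absent, so KulW is active.
With repressor UlmZ bound, *elnN* is not transcribed.
→ *elnN* is OFF in A.
Condition B:
Homoserine is present, so UlmZ is inactive.
Citrulline is absent, so YilW is inactive.
Malonate is absent, so KulW is active.
No repressor is bound and KulW is active, so *elnN* is transcribed.
→ *elnN* is ON in B.

B only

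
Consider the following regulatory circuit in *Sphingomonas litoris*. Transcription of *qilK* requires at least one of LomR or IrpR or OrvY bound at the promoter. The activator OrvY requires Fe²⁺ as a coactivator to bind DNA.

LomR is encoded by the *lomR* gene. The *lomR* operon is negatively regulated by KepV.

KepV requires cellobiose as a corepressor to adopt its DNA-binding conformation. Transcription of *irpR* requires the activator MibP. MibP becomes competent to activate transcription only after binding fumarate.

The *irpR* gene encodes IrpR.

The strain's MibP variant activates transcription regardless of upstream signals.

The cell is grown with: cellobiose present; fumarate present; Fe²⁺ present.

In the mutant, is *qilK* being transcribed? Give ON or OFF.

ON

Cellobiose is present, so KepV is active.
With repressor KepV bound, *lomR* is not transcribed.
So LomR is not produced.
MibP is constitutively active in this strain.
No repressor is bound and MibP is active, so *irpR* is transcribed.
So IrpR is produced and active.
Fe²⁺ is present, so OrvY is active.
Activator IrpR is present, so *qilK* is transcribed.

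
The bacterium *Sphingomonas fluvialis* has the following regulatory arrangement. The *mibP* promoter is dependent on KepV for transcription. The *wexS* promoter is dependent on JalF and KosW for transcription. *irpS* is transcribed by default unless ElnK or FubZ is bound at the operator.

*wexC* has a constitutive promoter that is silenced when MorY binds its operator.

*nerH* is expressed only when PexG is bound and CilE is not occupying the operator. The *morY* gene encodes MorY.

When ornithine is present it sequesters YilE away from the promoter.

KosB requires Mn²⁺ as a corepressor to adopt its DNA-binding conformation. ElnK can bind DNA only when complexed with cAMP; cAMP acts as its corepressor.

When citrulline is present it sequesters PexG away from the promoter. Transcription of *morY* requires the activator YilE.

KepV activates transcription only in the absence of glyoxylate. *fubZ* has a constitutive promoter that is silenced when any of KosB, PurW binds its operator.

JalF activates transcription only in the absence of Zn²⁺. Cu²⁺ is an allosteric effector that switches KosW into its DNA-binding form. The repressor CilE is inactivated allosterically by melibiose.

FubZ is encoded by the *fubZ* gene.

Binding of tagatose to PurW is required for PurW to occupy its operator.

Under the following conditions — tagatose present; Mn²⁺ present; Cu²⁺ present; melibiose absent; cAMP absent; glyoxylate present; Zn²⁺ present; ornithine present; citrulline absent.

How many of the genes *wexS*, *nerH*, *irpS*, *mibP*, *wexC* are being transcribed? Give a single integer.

2

Zn²⁺ is present, so JalF is inactive.
Cu²⁺ is present, so KosW is active.
Required activator JalF is absent, so *wexS* is not transcribed.
→ *wexS* is OFF.
Melibiose is absent, so CilE is active.
Citrulline is absent, so PexG is active.
With repressor CilE bound, *nerH* is not transcribed.
→ *nerH* is OFF.
cAMP is absent, so ElnK is inactive.
Mn²⁺ is present, so KosB is active.
Tagatose is present, so PurW is active.
With repressor KosB bound, *fubZ* is not transcribed.
So FubZ is not produced.
With no repressor bound, *irpS* is transcribed.
→ *irpS* is ON.
Glyoxylate is present, so KepV is inactive.
Required activator KepV is absent, so *mibP* is not transcribed.
→ *mibP* is OFF.
Ornithine is present, so YilE is inactive.
Required activator YilE is absent, so *morY* is not transcribed.
So MorY is not produced.
With no repressor bound, *wexC* is transcribed.
→ *wexC* is ON.
2 of the 5 genes are transcribed.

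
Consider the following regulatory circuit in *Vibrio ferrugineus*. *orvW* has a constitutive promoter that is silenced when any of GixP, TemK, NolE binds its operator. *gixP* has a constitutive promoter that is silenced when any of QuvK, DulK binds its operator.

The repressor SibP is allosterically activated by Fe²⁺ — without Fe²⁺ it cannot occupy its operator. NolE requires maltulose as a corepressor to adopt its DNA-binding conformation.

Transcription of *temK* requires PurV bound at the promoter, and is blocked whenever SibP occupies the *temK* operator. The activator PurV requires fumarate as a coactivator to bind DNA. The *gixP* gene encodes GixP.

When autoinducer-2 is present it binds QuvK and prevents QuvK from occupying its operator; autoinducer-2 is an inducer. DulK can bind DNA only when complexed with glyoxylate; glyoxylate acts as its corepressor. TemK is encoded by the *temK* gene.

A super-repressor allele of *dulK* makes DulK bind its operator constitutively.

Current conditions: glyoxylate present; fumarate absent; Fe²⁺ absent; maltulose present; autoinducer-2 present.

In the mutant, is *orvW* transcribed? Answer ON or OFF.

OFF

Autoinducer-2 is present, so QuvK is inactive.
DulK is constitutively active in this strain.
With repressor DulK bound, *gixP* is not transcribed.
So GixP is not produced.
Fumarate is absent, so PurV is inactive.
Fe²⁺ is absent, so SibP is inactive.
Required activator PurV is absent, so *temK* is not transcribed.
So TemK is not produced.
Maltulose is present, so NolE is active.
With repressor NolE bound, *orvW* is not transcribed.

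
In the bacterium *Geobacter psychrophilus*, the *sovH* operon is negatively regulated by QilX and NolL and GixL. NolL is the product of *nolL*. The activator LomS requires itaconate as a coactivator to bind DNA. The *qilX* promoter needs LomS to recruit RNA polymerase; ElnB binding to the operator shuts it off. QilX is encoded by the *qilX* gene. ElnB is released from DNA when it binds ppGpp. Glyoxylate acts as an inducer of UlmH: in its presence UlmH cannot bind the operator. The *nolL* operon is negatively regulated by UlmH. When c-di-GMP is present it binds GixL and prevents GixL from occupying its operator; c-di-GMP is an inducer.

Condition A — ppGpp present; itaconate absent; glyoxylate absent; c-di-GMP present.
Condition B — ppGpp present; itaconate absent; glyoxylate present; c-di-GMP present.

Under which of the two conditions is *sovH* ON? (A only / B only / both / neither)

Condition A:
ppGpp is present, so ElnB is inactive.
Itaconate is absent, so LomS is inactive.
Required activator LomS is absent, so *qilX* is not transcribed.
So QilX is not produced.
Glyoxylate is absent, so UlmH is active.
With repressor UlmH bound, *nolL* is not transcribed.
So NolL is not produced.
c-di-GMP is present, so GixL is inactive.
With no repressor bound, *sovH* is transcribed.
→ *sovH* is ON in A.
Condition B:
ppGpp is present, so ElnB is inactive.
Itaconate is absent, so LomS is inactive.
Required activator LomS is absent, so *qilX* is not transcribed.
So QilX is not produced.
Glyoxylate is present, so UlmH is inactive.
With no repressor bound, *nolL* is transcribed.
So NolL is produced and active.
c-di-GMP is present, so GixL is inactive.
With repressor NolL bound, *sovH* is not transcribed.
→ *sovH* is OFF in B.

A only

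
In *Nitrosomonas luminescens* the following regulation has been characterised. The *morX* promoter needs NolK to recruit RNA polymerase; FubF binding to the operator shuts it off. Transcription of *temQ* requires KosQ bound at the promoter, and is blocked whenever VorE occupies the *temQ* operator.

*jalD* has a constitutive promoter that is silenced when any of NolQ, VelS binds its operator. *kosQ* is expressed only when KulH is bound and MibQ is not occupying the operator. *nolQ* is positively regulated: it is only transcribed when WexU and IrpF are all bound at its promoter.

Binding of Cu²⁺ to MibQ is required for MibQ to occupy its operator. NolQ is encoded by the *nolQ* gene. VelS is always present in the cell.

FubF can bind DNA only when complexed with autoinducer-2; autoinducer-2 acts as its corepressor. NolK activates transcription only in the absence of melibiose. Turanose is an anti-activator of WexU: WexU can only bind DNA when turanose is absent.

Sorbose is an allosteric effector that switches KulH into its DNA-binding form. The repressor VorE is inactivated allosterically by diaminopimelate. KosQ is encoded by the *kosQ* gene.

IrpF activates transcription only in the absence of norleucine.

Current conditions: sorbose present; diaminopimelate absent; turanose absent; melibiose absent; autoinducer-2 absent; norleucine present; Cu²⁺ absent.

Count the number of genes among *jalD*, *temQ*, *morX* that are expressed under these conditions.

Turanose is absent, so WexU is active.
Norleucine is present, so IrpF is inactive.
Required activator IrpF is absent, so *nolQ* is not transcribed.
So NolQ is not produced.
VelS is produced constitutively and is active.
With repressor VelS bound, *jalD* is not transcribed.
→ *jalD* is OFF.
Diaminopimelate is absent, so VorE is active.
Cu²⁺ is absent, so MibQ is inactive.
Sorbose is present, so KulH is active.
No repressor is bound and KulH is active, so *kosQ* is transcribed.
So KosQ is produced and active.
With repressor VorE bound, *temQ* is not transcribed.
→ *temQ* is OFF.
Melibiose is absent, so NolK is active.
Autoinducer-2 is absent, so FubF is inactive.
No repressor is bound and NolK is active, so *morX* is transcribed.
→ *morX* is ON.
1 of the 3 genes is transcribed.

1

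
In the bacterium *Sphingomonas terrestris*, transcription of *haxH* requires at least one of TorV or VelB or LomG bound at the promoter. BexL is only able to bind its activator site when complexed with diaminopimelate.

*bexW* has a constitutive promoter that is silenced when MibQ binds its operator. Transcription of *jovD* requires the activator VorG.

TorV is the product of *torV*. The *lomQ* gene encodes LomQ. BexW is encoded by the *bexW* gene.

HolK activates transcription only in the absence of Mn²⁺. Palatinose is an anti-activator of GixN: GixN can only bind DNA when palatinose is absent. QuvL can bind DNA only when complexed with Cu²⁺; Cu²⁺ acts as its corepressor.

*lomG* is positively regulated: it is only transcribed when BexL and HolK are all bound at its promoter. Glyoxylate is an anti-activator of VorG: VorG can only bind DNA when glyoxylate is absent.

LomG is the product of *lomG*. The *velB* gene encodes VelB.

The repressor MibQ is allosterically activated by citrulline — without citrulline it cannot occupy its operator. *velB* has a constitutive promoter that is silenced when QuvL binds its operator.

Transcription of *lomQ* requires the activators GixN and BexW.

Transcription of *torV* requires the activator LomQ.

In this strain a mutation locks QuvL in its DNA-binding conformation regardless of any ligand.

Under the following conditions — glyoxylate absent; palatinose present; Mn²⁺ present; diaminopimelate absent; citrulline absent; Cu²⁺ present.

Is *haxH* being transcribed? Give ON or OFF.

OFF

Palatinose is present, so GixN is inactive.
Citrulline is absent, so MibQ is inactive.
With no repressor bound, *bexW* is transcribed.
So BexW is produced and active.
Required activator GixN is absent, so *lomQ* is not transcribed.
So LomQ is not produced.
Required activator LomQ is absent, so *torV* is not transcribed.
So TorV is not produced.
QuvL is constitutively active in this strain.
With repressor QuvL bound, *velB* is not transcribed.
So VelB is not produced.
Diaminopimelate is absent, so BexL is inactive.
Mn²⁺ is present, so HolK is inactive.
Required activator BexL is absent, so *lomG* is not transcribed.
So LomG is not produced.
No activator is available at the *haxH* promoter, so *haxH* is not transcribed.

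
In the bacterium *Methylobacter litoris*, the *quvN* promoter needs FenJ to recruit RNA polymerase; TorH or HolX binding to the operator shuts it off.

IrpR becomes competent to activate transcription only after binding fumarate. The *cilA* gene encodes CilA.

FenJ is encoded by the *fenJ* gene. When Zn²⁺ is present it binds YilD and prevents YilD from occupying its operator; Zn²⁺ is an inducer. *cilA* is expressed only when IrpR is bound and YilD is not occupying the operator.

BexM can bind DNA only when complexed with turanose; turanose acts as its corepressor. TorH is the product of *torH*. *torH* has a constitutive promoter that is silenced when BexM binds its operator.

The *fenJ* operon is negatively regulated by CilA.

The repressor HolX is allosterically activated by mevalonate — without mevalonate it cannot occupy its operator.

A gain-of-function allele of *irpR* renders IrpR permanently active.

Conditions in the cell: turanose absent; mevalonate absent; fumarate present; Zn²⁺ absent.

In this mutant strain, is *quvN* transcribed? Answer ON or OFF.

Turanose is absent, so BexM is inactive.
With no repressor bound, *torH* is transcribed.
So TorH is produced and active.
Mevalonate is absent, so HolX is inactive.
IrpR is constitutively active in this strain.
Zn²⁺ is absent, so YilD is active.
With repressor YilD bound, *cilA* is not transcribed.
So CilA is not produced.
With no repressor bound, *fenJ* is transcribed.
So FenJ is produced and active.
With repressor TorH bound, *quvN* is not transcribed.

OFF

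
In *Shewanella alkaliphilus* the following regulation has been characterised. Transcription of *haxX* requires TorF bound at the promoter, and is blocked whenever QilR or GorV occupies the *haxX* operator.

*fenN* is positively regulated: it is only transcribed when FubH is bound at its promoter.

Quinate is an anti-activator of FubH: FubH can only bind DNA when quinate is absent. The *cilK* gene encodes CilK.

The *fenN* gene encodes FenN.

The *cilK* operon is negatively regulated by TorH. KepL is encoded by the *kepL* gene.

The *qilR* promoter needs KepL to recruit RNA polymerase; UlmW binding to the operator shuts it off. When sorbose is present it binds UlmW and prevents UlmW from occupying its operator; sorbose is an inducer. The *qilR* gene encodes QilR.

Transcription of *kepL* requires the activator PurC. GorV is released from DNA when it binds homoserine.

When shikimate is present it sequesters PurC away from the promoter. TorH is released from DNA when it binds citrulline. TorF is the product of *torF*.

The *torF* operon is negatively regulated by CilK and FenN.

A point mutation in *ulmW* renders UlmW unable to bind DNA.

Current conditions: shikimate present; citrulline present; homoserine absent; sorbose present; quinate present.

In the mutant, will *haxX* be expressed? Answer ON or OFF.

Shikimate is present, so PurC is inactive.
Required activator PurC is absent, so *kepL* is not transcribed.
So KepL is not produced.
UlmW is non-functional in this strain, so it has no effect.
Required activator KepL is absent, so *qilR* is not transcribed.
So QilR is not produced.
Citrulline is present, so TorH is inactive.
With no repressor bound, *cilK* is transcribed.
So CilK is produced and active.
Quinate is present, so FubH is inactive.
Required activator FubH is absent, so *fenN* is not transcribed.
So FenN is not produced.
With repressor CilK bound, *torF* is not transcribed.
So TorF is not produced.
Homoserine is absent, so GorV is active.
With repressor GorV bound, *haxX* is not transcribed.

OFF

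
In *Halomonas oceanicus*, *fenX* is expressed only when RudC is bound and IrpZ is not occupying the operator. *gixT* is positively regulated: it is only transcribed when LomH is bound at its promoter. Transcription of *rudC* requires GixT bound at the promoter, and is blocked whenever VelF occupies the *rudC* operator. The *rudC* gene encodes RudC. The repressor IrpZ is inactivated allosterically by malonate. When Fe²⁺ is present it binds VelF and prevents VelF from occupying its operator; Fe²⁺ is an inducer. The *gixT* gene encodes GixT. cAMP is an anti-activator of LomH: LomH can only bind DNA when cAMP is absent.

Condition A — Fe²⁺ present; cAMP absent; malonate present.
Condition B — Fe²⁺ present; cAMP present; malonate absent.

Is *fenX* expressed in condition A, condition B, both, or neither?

A only

Condition A:
Fe²⁺ is present, so VelF is inactive.
cAMP is absent, so LomH is active.
No repressor is bound and LomH is active, so *gixT* is transcribed.
So GixT is produced and active.
No repressor is bound and GixT is active, so *rudC* is transcribed.
So RudC is produced and active.
Malonate is present, so IrpZ is inactive.
No repressor is bound and RudC is active, so *fenX* is transcribed.
→ *fenX* is ON in A.
Condition B:
Fe²⁺ is present, so VelF is inactive.
cAMP is present, so LomH is inactive.
Required activator LomH is absent, so *gixT* is not transcribed.
So GixT is not produced.
Required activator GixT is absent, so *rudC* is not transcribed.
So RudC is not produced.
Malonate is absent, so IrpZ is active.
With repressor IrpZ bound, *fenX* is not transcribed.
→ *fenX* is OFF in B.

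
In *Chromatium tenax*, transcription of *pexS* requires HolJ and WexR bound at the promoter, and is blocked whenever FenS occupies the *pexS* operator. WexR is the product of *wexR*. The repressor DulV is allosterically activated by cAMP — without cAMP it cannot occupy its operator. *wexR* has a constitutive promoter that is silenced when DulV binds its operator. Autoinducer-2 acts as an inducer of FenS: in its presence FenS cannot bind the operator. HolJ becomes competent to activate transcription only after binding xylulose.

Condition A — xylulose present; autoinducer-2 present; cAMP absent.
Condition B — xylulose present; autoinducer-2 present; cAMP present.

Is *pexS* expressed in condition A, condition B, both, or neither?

Condition A:
Xylulose is present, so HolJ is active.
Autoinducer-2 is present, so FenS is inactive.
cAMP is absent, so DulV is inactive.
With no repressor bound, *wexR* is transcribed.
So WexR is produced and active.
No repressor is bound and HolJ and WexR are active, so *pexS* is transcribed.
→ *pexS* is ON in A.
Condition B:
Xylulose is present, so HolJ is active.
Autoinducer-2 is present, so FenS is inactive.
cAMP is present, so DulV is active.
With repressor DulV bound, *wexR* is not transcribed.
So WexR is not produced.
Required activator WexR is absent, so *pexS* is not transcribed.
→ *pexS* is OFF in B.

A only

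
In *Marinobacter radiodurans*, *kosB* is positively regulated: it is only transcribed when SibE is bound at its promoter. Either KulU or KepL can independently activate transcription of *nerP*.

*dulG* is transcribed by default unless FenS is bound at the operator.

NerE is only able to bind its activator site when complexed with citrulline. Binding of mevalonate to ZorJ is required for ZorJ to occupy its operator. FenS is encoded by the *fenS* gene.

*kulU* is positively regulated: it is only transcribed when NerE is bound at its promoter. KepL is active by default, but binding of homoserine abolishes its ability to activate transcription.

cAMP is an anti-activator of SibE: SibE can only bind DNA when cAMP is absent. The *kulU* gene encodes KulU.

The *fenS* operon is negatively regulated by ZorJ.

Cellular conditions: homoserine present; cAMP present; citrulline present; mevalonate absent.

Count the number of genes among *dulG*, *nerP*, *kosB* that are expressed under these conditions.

1

Mevalonate is absent, so ZorJ is inactive.
With no repressor bound, *fenS* is transcribed.
So FenS is produced and active.
With repressor FenS bound, *dulG* is not transcribed.
→ *dulG* is OFF.
Citrulline is present, so NerE is active.
No repressor is bound and NerE is active, so *kulU* is transcribed.
So KulU is produced and active.
Homoserine is present, so KepL is inactive.
Activator KulU is present, so *nerP* is transcribed.
→ *nerP* is ON.
cAMP is present, so SibE is inactive.
Required activator SibE is absent, so *kosB* is not transcribed.
→ *kosB* is OFF.
1 of the 3 genes is transcribed.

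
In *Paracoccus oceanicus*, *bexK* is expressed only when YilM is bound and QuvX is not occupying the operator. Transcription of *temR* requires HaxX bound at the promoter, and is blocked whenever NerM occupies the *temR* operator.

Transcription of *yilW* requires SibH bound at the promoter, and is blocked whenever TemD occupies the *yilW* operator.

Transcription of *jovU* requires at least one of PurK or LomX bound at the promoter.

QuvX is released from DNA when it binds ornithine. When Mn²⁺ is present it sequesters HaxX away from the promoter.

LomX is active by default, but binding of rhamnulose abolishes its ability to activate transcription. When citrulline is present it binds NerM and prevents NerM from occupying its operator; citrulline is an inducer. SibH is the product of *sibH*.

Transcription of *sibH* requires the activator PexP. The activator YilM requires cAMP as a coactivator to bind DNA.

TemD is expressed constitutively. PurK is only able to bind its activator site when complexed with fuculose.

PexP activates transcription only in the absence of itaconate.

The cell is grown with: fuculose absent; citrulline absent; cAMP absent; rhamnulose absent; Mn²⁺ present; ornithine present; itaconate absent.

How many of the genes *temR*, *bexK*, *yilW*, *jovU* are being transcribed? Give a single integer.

Mn²⁺ is present, so HaxX is inactive.
Citrulline is absent, so NerM is active.
With repressor NerM bound, *temR* is not transcribed.
→ *temR* is OFF.
Ornithine is present, so QuvX is inactive.
cAMP is absent, so YilM is inactive.
Required activator YilM is absent, so *bexK* is not transcribed.
→ *bexK* is OFF.
TemD is produced constitutively and is active.
Itaconate is absent, so PexP is active.
No repressor is bound and PexP is active, so *sibH* is transcribed.
So SibH is produced and active.
With repressor TemD bound, *yilW* is not transcribed.
→ *yilW* is OFF.
Fuculose is absent, so PurK is inactive.
Rhamnulose is absent, so LomX is active.
Activator LomX is present, so *jovU* is transcribed.
→ *jovU* is ON.
1 of the 4 genes is transcribed.

1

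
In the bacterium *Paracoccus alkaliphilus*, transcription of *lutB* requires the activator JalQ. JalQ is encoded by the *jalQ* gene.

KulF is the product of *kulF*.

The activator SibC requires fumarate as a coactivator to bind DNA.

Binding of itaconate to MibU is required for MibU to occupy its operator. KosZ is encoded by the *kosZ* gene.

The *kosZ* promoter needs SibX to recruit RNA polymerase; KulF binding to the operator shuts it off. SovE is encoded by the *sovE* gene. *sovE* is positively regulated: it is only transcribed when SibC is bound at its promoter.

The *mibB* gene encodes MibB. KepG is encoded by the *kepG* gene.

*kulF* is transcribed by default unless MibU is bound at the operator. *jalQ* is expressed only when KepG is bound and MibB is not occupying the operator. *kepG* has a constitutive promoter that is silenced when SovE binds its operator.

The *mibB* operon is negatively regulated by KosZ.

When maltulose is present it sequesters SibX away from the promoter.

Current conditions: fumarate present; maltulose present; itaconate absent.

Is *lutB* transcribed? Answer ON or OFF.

Itaconate is absent, so MibU is inactive.
With no repressor bound, *kulF* is transcribed.
So KulF is produced and active.
Maltulose is present, so SibX is inactive.
With repressor KulF bound, *kosZ* is not transcribed.
So KosZ is not produced.
With no repressor bound, *mibB* is transcribed.
So MibB is produced and active.
Fumarate is present, so SibC is active.
No repressor is bound and SibC is active, so *sovE* is transcribed.
So SovE is produced and active.
With repressor SovE bound, *kepG* is not transcribed.
So KepG is not produced.
With repressor MibB bound, *jalQ* is not transcribed.
So JalQ is not produced.
Required activator JalQ is absent, so *lutB* is not transcribed.

OFF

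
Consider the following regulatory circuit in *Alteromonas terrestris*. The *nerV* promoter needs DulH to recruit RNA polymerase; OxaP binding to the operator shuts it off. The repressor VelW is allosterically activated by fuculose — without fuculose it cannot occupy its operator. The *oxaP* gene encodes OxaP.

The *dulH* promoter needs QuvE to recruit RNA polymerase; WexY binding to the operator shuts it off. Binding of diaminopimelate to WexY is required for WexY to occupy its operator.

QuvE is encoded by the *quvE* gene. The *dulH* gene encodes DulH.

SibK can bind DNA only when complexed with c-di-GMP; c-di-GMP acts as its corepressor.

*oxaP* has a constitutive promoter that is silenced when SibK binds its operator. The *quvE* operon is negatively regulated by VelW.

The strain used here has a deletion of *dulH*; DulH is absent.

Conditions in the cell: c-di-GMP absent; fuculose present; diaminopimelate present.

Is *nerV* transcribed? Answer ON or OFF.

DulH is non-functional in this strain, so it has no effect.
c-di-GMP is absent, so SibK is inactive.
With no repressor bound, *oxaP* is transcribed.
So OxaP is produced and active.
With repressor OxaP bound, *nerV* is not transcribed.

OFF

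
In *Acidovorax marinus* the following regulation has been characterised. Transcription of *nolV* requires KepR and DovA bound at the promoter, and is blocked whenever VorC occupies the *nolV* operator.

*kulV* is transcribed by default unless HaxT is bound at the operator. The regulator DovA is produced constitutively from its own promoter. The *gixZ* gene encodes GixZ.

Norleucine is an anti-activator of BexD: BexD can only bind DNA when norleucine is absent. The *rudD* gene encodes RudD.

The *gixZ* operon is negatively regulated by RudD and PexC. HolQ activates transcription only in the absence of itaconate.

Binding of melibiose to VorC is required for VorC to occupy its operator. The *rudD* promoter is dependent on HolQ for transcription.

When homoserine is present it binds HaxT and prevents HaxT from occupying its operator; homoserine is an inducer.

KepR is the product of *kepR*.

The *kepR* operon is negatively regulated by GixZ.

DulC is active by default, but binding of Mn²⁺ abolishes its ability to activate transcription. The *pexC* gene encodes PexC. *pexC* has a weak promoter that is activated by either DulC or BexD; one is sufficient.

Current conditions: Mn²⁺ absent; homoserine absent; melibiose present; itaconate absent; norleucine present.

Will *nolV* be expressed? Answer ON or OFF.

OFF

Melibiose is present, so VorC is active.
Itaconate is absent, so HolQ is active.
No repressor is bound and HolQ is active, so *rudD* is transcribed.
So RudD is produced and active.
Mn²⁺ is absent, so DulC is active.
Norleucine is present, so BexD is inactive.
Activator DulC is present, so *pexC* is transcribed.
So PexC is produced and active.
With repressor RudD bound, *gixZ* is not transcribed.
So GixZ is not produced.
With no repressor bound, *kepR* is transcribed.
So KepR is produced and active.
DovA is produced constitutively and is active.
With repressor VorC bound, *nolV* is not transcribed.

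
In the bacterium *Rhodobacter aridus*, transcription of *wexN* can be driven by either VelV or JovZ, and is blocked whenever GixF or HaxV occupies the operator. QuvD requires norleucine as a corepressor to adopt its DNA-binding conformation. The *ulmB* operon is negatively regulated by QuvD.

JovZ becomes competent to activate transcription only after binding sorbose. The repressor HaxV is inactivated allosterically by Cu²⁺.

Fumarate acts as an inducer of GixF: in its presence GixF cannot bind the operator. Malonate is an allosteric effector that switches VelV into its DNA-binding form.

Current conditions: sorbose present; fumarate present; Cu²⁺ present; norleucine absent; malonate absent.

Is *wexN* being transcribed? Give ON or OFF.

Malonate is absent, so VelV is inactive.
Fumarate is present, so GixF is inactive.
Cu²⁺ is present, so HaxV is inactive.
Sorbose is present, so JovZ is active.
Activator JovZ is present, so *wexN* is transcribed.

ON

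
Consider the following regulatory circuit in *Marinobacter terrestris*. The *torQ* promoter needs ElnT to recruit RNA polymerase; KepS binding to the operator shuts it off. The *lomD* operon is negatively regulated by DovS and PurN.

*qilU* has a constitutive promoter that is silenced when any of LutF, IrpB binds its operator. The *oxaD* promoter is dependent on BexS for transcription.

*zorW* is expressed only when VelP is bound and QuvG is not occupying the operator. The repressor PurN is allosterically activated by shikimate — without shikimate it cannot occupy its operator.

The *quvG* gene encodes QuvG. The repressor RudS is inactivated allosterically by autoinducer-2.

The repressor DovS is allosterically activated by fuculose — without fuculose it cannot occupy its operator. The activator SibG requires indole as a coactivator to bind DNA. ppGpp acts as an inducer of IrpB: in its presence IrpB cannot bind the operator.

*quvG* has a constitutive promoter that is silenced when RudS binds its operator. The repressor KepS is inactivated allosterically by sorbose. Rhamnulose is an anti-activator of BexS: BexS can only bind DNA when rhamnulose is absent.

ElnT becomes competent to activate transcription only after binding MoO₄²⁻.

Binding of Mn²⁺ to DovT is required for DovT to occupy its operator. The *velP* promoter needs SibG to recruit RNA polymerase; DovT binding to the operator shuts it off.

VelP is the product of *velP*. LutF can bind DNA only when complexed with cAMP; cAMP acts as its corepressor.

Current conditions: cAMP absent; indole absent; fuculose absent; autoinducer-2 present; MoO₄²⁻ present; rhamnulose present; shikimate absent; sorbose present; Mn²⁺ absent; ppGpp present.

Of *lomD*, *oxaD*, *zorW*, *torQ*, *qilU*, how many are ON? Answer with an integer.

3

Fuculose is absent, so DovS is inactive.
Shikimate is absent, so PurN is inactive.
With no repressor bound, *lomD* is transcribed.
→ *lomD* is ON.
Rhamnulose is present, so BexS is inactive.
Required activator BexS is absent, so *oxaD* is not transcribed.
→ *oxaD* is OFF.
Indole is absent, so SibG is inactive.
Mn²⁺ is absent, so DovT is inactive.
Required activator SibG is absent, so *velP* is not transcribed.
So VelP is not produced.
Autoinducer-2 is present, so RudS is inactive.
With no repressor bound, *quvG* is transcribed.
So QuvG is produced and active.
With repressor QuvG bound, *zorW* is not transcribed.
→ *zorW* is OFF.
MoO₄²⁻ is present, so ElnT is active.
Sorbose is present, so KepS is inactive.
No repressor is bound and ElnT is active, so *torQ* is transcribed.
→ *torQ* is ON.
cAMP is absent, so LutF is inactive.
ppGpp is present, so IrpB is inactive.
With no repressor bound, *qilU* is transcribed.
→ *qilU* is ON.
3 of the 5 genes are transcribed.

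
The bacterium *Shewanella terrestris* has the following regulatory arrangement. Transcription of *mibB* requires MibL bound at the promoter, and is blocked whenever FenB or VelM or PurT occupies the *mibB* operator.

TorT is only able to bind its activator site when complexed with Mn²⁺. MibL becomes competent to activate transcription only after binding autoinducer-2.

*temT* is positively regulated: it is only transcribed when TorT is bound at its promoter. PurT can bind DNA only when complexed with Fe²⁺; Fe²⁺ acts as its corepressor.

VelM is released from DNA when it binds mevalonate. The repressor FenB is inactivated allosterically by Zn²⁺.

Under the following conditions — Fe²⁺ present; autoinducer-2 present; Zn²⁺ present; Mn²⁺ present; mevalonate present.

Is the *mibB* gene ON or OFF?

OFF

Zn²⁺ is present, so FenB is inactive.
Mevalonate is present, so VelM is inactive.
Fe²⁺ is present, so PurT is active.
Autoinducer-2 is present, so MibL is active.
With repressor PurT bound, *mibB* is not transcribed.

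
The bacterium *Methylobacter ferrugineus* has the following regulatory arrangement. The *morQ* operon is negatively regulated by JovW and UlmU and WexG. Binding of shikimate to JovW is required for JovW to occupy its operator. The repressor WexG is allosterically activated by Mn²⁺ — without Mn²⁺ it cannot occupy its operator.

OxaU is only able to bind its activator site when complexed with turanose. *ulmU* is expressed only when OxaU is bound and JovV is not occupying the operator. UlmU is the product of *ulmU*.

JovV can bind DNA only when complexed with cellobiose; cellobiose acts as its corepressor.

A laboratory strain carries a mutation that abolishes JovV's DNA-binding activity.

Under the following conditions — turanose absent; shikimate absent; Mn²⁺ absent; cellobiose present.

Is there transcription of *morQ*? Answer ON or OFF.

Shikimate is absent, so JovW is inactive.
Turanose is absent, so OxaU is inactive.
JovV is non-functional in this strain, so it has no effect.
Required activator OxaU is absent, so *ulmU* is not transcribed.
So UlmU is not produced.
Mn²⁺ is absent, so WexG is inactive.
With no repressor bound, *morQ* is transcribed.

ON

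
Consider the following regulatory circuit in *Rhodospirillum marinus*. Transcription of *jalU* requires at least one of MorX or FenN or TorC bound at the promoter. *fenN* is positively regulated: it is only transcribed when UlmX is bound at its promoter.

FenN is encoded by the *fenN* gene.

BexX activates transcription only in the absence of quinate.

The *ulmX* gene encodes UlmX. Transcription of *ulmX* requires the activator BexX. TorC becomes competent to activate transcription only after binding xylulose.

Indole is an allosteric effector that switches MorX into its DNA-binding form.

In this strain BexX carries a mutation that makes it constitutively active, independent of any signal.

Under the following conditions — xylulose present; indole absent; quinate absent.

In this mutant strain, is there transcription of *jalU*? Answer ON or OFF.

Indole is absent, so MorX is inactive.
BexX is constitutively active in this strain.
No repressor is bound and BexX is active, so *ulmX* is transcribed.
So UlmX is produced and active.
No repressor is bound and UlmX is active, so *fenN* is transcribed.
So FenN is produced and active.
Xylulose is present, so TorC is active.
Activator FenN is present, so *jalU* is transcribed.

ON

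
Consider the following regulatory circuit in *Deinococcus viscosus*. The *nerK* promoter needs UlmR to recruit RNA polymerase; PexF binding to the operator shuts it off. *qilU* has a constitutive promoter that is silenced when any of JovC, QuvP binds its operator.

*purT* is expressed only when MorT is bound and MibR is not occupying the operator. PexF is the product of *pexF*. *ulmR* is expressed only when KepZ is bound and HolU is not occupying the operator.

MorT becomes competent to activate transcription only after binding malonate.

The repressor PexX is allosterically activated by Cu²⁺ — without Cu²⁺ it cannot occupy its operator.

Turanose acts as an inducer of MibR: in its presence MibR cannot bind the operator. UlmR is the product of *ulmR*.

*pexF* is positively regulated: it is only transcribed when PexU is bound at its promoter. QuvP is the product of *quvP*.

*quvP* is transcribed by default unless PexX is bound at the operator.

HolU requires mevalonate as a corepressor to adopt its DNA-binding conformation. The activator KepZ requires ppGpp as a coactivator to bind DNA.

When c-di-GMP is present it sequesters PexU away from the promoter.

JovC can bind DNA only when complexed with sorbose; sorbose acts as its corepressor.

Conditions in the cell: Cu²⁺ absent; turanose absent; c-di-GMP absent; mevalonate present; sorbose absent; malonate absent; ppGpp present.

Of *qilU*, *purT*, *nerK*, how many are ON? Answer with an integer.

0

Sorbose is absent, so JovC is inactive.
Cu²⁺ is absent, so PexX is inactive.
With no repressor bound, *quvP* is transcribed.
So QuvP is produced and active.
With repressor QuvP bound, *qilU* is not transcribed.
→ *qilU* is OFF.
Malonate is absent, so MorT is inactive.
Turanose is absent, so MibR is active.
With repressor MibR bound, *purT* is not transcribed.
→ *purT* is OFF.
ppGpp is present, so KepZ is active.
Mevalonate is present, so HolU is active.
With repressor HolU bound, *ulmR* is not transcribed.
So UlmR is not produced.
c-di-GMP is absent, so PexU is active.
No repressor is bound and PexU is active, so *pexF* is transcribed.
So PexF is produced and active.
With repressor PexF bound, *nerK* is not transcribed.
→ *nerK* is OFF.
0 of the 3 genes are transcribed.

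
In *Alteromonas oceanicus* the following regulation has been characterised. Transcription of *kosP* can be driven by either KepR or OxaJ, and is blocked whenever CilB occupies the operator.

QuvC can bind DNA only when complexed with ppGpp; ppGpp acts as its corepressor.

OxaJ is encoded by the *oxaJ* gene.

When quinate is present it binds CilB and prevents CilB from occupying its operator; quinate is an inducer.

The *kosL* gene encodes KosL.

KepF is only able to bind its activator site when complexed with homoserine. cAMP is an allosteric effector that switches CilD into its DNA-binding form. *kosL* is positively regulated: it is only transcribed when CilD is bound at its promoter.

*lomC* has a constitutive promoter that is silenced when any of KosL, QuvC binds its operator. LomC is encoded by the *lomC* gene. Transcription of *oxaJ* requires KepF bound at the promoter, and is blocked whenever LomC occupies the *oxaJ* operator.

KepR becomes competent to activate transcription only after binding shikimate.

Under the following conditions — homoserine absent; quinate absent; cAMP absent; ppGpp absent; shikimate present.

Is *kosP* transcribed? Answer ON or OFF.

Quinate is absent, so CilB is active.
Shikimate is present, so KepR is active.
cAMP is absent, so CilD is inactive.
Required activator CilD is absent, so *kosL* is not transcribed.
So KosL is not produced.
ppGpp is absent, so QuvC is inactive.
With no repressor bound, *lomC* is transcribed.
So LomC is produced and active.
Homoserine is absent, so KepF is inactive.
With repressor LomC bound, *oxaJ* is not transcribed.
So OxaJ is not produced.
With repressor CilB bound, *kosP* is not transcribed.

OFF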